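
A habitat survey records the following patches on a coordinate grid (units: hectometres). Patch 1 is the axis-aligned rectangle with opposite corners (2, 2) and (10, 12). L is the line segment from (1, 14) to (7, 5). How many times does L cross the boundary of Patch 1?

The segment meets the boundary at (2.333,12).

1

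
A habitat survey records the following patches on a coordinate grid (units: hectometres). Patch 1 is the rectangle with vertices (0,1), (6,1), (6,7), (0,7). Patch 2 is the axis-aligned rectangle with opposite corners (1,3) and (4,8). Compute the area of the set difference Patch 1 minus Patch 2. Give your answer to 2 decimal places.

24.00

|Patch 1∩Patch 2|: x∈[1,4], y∈[3,7] → 3·4 = 12.
|Patch 1| = 36.
|Patch 1 ∖ Patch 2| = |Patch 1| − |Patch 1∩Patch 2| = 36 − 12 = 24.00.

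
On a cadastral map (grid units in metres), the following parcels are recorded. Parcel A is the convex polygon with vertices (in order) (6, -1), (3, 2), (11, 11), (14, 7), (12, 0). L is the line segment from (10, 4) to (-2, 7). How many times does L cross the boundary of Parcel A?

1

The segment meets the boundary at (5.727,5.068).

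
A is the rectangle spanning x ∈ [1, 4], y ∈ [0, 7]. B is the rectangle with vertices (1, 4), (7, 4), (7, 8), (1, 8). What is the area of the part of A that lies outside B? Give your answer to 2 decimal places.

|A∩B|: x∈[1,4], y∈[4,7] → 3·3 = 9.
|A| = 21.
|A ∖ B| = |A| − |A∩B| = 21 − 9 = 12.00.

12.00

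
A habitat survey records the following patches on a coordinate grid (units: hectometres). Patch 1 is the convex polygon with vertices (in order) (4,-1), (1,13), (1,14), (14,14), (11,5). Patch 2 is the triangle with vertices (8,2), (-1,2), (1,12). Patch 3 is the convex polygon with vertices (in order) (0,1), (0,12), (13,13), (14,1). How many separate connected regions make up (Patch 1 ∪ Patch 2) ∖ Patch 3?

3

(Patch 1 ∪ Patch 2) ∖ Patch 3 splits into 3 disjoint pieces (area 2.5, area 18.8153, area 2.7619).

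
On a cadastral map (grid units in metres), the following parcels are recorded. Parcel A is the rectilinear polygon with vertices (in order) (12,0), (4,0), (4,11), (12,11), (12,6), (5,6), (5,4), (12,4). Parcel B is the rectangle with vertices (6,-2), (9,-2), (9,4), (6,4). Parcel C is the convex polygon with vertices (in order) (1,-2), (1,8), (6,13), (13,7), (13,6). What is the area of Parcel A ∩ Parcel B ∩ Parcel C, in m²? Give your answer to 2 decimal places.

The intersection is the polygon with vertices (6,4), (9,4), (9,3.333), (6,1.333).
By the shoelace formula its area is 5.00.

5.00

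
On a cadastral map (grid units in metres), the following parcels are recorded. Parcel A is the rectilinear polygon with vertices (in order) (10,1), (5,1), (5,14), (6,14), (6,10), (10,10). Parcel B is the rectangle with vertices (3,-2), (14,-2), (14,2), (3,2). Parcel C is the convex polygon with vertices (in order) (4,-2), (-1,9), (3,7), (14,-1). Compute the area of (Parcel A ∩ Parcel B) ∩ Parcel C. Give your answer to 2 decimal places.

4.99

The region (Parcel A ∩ Parcel B) ∩ Parcel C is the polygon with vertices (5,2), (9.875,2), (10,1.909), (10,1), (5,1).
By the shoelace formula its area is 4.99.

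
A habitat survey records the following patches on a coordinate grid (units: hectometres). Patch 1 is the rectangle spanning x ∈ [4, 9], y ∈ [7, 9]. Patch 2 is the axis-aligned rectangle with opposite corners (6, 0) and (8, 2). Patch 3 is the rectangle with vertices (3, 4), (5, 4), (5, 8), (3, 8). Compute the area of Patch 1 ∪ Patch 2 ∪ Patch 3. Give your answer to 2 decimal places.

21.00

By inclusion–exclusion:
Individual areas: |Patch 1| = 10, |Patch 2| = 4, |Patch 3| = 8.
|Patch 1∩Patch 2| = 0 (no overlap).
|Patch 1∩Patch 3|: x∈[4,5], y∈[7,8] → 1·1 = 1.
|Patch 2∩Patch 3| = 0 (no overlap).
|Patch 1∩Patch 2∩Patch 3| = 0.
|Patch 1 ∪ Patch 2 ∪ Patch 3| = 22 − 1 + 0 = 21.00.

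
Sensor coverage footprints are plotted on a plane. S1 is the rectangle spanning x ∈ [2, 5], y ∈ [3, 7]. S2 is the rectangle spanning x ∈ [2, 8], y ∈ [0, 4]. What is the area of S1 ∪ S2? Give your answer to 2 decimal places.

By inclusion–exclusion:
Individual areas: |S1| = 12, |S2| = 24.
|S1∩S2|: x∈[2,5], y∈[3,4] → 3·1 = 3.
|S1 ∪ S2| = 36 − 3 = 33.00.

33.00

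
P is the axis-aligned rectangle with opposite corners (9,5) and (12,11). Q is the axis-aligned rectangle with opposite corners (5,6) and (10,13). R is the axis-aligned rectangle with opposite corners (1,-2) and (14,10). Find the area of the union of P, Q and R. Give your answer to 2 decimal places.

By inclusion–exclusion:
Individual areas: |P| = 18, |Q| = 35, |R| = 156.
|P∩Q|: x∈[9,10], y∈[6,11] → 1·5 = 5.
|P∩R|: x∈[9,12], y∈[5,10] → 3·5 = 15.
|Q∩R|: x∈[5,10], y∈[6,10] → 5·4 = 20.
|P∩Q∩R| = 4.
|P ∪ Q ∪ R| = 209 − 40 + 4 = 173.00.

173.00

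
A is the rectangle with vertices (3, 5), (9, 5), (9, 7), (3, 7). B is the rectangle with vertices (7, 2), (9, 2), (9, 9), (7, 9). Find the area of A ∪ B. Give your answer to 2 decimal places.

22.00

By inclusion–exclusion:
Individual areas: |A| = 12, |B| = 14.
|A∩B|: x∈[7,9], y∈[5,7] → 2·2 = 4.
|A ∪ B| = 26 − 4 = 22.00.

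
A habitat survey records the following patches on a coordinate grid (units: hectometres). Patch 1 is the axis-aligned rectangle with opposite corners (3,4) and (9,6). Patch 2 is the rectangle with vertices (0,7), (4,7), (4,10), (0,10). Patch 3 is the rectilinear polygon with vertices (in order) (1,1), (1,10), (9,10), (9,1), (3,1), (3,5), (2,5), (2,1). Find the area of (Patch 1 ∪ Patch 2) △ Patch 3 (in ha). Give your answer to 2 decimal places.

|Patch 1 ∪ Patch 2| = 24.
|(Patch 1 ∪ Patch 2) ∩ Patch 3| = 21.
|(Patch 1 ∪ Patch 2) △ Patch 3| = 24 + 68 − 42 = 50.00.

50.00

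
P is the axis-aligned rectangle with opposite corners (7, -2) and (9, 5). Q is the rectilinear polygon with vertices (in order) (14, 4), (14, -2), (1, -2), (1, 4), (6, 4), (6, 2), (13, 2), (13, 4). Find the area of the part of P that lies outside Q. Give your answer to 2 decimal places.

|P| = 14, |P∩Q| = 8.
|P ∖ Q| = |P| − |P∩Q| = 14 − 8 = 6.00.

6.00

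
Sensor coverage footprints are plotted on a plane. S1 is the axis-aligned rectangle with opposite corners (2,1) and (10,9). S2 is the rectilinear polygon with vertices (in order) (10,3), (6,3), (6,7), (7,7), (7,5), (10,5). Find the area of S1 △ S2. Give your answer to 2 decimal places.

54.00

|S1| = 64, |S2| = 10, |S1∩S2| = 10.
|S1 △ S2| = |S1| + |S2| − 2·|S1∩S2| = 64 + 10 − 20 = 54.00.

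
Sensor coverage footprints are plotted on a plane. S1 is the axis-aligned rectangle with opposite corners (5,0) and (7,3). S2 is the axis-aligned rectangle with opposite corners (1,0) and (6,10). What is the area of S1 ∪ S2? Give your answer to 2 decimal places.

53.00

By inclusion–exclusion:
Individual areas: |S1| = 6, |S2| = 50.
|S1∩S2|: x∈[5,6], y∈[0,3] → 1·3 = 3.
|S1 ∪ S2| = 56 − 3 = 53.00.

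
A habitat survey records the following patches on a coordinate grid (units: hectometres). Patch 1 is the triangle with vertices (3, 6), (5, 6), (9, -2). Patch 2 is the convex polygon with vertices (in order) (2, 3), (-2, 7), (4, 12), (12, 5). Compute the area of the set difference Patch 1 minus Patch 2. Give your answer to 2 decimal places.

|Patch 1| = 8, |Patch 1∩Patch 2| = 3.9526.
|Patch 1 ∖ Patch 2| = |Patch 1| − |Patch 1∩Patch 2| = 8 − 3.9526 = 4.05.

4.05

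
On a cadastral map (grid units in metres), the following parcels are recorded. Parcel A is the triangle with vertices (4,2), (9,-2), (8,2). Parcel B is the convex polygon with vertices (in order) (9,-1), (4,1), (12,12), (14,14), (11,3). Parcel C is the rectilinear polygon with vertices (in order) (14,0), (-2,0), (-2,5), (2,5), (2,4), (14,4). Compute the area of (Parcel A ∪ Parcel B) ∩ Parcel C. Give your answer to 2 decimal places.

|Parcel A ∪ Parcel B| = 51.7449.
|(Parcel A ∪ Parcel B) ∩ Parcel C| = 21.50.

21.50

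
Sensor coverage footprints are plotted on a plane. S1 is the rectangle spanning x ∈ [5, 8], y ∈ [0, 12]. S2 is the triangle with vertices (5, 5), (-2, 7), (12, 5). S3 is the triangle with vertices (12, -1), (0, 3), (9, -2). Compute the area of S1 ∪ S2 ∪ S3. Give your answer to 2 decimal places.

By inclusion–exclusion:
Individual areas: |S1| = 36, |S2| = 7, |S3| = 12.
|S1∩S2| = 2.3571.
|S1∩S3| = 2.4556.
|S2∩S3| = 0.
|S1∩S2∩S3| = 0.
|S1 ∪ S2 ∪ S3| = 55 − 4.8127 + 0 = 50.19.

50.19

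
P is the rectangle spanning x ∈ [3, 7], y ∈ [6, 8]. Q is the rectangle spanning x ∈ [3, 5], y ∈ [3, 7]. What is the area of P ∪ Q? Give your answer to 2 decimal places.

14.00

By inclusion–exclusion:
Individual areas: |P| = 8, |Q| = 8.
|P∩Q|: x∈[3,5], y∈[6,7] → 2·1 = 2.
|P ∪ Q| = 16 − 2 = 14.00.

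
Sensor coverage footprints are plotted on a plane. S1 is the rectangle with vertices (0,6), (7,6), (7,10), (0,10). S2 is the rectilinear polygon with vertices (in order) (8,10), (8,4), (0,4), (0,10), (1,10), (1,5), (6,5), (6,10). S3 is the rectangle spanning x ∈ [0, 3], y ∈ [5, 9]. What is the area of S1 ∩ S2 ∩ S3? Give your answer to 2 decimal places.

3.00

The intersection is the polygon with vertices (1,6), (0,6), (0,9), (1,9).
By the shoelace formula its area is 3.00.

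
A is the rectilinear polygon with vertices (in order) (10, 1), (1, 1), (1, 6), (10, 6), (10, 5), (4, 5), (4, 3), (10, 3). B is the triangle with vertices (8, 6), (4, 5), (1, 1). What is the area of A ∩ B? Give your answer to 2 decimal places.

4.09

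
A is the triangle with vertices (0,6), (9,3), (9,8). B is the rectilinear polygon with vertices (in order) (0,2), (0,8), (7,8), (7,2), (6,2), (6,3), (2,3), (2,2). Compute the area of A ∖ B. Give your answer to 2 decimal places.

|A| = 22.5, |A∩B| = 13.6111.
|A ∖ B| = |A| − |A∩B| = 22.5 − 13.6111 = 8.89.

8.89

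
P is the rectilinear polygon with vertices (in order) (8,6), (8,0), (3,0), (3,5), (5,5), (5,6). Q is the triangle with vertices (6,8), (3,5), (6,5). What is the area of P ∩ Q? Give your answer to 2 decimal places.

1.00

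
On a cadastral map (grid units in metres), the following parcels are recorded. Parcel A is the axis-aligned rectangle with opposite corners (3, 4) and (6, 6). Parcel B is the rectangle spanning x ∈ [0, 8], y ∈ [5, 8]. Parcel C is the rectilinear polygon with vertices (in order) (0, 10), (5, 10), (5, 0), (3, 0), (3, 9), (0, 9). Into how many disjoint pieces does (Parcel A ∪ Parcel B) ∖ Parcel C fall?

2

(Parcel A ∪ Parcel B) ∖ Parcel C splits into 2 disjoint pieces (area 10, area 9).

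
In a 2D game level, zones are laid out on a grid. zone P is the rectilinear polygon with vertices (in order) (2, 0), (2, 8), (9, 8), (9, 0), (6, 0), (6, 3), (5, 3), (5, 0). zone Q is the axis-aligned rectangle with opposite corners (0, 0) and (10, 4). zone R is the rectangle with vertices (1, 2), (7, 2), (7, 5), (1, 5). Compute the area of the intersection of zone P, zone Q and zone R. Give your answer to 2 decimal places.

9.00

The intersection is the polygon with vertices (7,4), (7,2), (6,2), (6,3), (5,3), (5,2), (2,2), (2,4).
By the shoelace formula its area is 9.00.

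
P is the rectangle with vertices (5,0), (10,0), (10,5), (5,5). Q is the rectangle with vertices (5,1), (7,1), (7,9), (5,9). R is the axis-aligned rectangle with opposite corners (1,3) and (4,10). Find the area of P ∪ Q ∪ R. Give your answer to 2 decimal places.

54.00

By inclusion–exclusion:
Individual areas: |P| = 25, |Q| = 16, |R| = 21.
|P∩Q|: x∈[5,7], y∈[1,5] → 2·4 = 8.
|P∩R| = 0 (no overlap).
|Q∩R| = 0 (no overlap).
|P∩Q∩R| = 0.
|P ∪ Q ∪ R| = 62 − 8 + 0 = 54.00.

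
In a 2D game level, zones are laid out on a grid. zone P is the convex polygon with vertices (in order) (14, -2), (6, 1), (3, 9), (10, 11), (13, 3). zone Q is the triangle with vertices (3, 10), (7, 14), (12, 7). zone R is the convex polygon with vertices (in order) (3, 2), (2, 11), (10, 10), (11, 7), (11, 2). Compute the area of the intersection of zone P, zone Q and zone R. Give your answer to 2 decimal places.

8.75

The intersection is the polygon with vertices (10.125,9.625), (10.875,7.375), (4.615,9.461), (7.565,10.304), (9.843,10.02).
By the shoelace formula its area is 8.75.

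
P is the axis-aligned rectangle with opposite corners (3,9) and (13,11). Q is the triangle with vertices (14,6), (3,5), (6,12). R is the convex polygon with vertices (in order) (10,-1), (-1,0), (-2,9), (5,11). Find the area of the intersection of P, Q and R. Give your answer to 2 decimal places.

0.74

The intersection is the polygon with vertices (4.714,9), (5.282,10.324), (5.833,9).
By the shoelace formula its area is 0.74.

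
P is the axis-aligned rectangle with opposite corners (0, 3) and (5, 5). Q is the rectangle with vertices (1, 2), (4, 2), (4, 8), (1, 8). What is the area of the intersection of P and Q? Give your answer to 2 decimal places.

|P∩Q|: x∈[1,4], y∈[3,5] → 3·2 = 6.

6.00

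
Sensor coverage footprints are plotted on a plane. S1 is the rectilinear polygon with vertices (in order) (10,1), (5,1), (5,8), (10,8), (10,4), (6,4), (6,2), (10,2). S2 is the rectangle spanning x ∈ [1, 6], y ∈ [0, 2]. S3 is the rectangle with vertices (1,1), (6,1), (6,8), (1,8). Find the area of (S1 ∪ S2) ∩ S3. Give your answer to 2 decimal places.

The region (S1 ∪ S2) ∩ S3 is the polygon with vertices (1,2), (5,2), (5,8), (6,8), (6,4), (6,2), (6,1), (1,1).
By the shoelace formula its area is 11.00.

11.00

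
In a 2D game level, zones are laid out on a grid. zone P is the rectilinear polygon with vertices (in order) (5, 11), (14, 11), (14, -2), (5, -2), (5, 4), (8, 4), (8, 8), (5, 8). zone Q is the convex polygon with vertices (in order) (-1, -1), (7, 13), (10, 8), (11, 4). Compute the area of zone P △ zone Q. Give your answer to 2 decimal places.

114.19

|zone P| = 105, |zone Q| = 67.5, |zone P∩zone Q| = 29.1571.
|zone P △ zone Q| = |zone P| + |zone Q| − 2·|zone P∩zone Q| = 105 + 67.5 − 58.3143 = 114.19.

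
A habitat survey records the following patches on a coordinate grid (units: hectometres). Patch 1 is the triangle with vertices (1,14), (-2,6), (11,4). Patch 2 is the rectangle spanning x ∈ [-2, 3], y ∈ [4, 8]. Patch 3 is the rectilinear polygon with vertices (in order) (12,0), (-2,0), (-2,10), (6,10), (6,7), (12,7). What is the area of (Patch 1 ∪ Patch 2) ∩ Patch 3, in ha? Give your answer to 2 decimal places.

|Patch 1 ∪ Patch 2| = 63.8269.
|(Patch 1 ∪ Patch 2) ∩ Patch 3| = 50.83.

50.83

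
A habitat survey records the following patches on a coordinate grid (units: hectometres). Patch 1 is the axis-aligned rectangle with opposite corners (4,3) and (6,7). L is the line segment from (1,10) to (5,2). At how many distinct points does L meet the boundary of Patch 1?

2

The segment meets the boundary at (4.5,3), (4,4).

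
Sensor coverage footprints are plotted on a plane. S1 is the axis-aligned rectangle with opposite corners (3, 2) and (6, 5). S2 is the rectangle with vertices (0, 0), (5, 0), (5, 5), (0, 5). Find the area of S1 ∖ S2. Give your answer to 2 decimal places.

|S1∩S2|: x∈[3,5], y∈[2,5] → 2·3 = 6.
|S1| = 9.
|S1 ∖ S2| = |S1| − |S1∩S2| = 9 − 6 = 3.00.

3.00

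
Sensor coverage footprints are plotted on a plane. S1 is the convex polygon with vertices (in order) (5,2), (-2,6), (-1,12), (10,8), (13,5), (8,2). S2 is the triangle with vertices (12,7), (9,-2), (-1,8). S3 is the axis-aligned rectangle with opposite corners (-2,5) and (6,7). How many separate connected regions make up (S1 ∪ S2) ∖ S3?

(S1 ∪ S2) ∖ S3 is a single connected region.

1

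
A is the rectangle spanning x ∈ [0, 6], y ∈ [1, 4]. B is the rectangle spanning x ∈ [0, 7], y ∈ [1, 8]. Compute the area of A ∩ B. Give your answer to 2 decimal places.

18.00

|A∩B|: x∈[0,6], y∈[1,4] → 6·3 = 18.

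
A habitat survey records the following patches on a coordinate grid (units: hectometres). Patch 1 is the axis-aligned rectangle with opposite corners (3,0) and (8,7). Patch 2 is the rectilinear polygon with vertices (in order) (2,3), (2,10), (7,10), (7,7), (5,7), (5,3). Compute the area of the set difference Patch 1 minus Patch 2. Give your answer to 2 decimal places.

|Patch 1| = 35, |Patch 1∩Patch 2| = 8.
|Patch 1 ∖ Patch 2| = |Patch 1| − |Patch 1∩Patch 2| = 35 − 8 = 27.00.

27.00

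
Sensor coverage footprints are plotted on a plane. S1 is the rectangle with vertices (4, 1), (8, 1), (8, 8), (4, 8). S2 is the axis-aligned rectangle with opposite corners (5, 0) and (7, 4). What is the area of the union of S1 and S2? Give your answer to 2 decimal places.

By inclusion–exclusion:
Individual areas: |S1| = 28, |S2| = 8.
|S1∩S2|: x∈[5,7], y∈[1,4] → 2·3 = 6.
|S1 ∪ S2| = 36 − 6 = 30.00.

30.00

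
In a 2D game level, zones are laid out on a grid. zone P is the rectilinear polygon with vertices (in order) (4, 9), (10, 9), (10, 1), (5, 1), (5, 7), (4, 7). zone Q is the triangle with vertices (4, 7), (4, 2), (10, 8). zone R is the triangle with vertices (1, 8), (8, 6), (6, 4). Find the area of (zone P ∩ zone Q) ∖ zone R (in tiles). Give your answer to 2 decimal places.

|zone P ∩ zone Q| = 10.5.
|(zone P ∩ zone Q) ∩ zone R| = 4.8989.
|(zone P ∩ zone Q) ∖ zone R| = 10.5 − 4.8989 = 5.60.

5.60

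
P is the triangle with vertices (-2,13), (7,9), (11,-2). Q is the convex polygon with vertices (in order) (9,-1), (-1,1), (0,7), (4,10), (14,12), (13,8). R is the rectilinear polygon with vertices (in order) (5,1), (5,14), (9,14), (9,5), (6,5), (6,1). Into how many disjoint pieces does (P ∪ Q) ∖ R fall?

(P ∪ Q) ∖ R is a single connected region.

1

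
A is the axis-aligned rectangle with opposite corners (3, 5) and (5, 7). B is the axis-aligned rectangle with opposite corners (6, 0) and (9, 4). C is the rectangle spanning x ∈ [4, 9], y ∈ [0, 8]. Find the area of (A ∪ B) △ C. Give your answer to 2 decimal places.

|A ∪ B| = 16.
|(A ∪ B) ∩ C| = 14.
|(A ∪ B) △ C| = 16 + 40 − 28 = 28.00.

28.00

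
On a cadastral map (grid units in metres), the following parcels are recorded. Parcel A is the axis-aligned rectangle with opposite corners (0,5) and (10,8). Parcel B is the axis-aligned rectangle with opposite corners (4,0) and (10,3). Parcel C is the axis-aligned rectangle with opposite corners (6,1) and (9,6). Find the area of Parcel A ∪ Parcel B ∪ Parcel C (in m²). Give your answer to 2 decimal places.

By inclusion–exclusion:
Individual areas: |Parcel A| = 30, |Parcel B| = 18, |Parcel C| = 15.
|Parcel A∩Parcel B| = 0 (no overlap).
|Parcel A∩Parcel C|: x∈[6,9], y∈[5,6] → 3·1 = 3.
|Parcel B∩Parcel C|: x∈[6,9], y∈[1,3] → 3·2 = 6.
|Parcel A∩Parcel B∩Parcel C| = 0.
|Parcel A ∪ Parcel B ∪ Parcel C| = 63 − 9 + 0 = 54.00.

54.00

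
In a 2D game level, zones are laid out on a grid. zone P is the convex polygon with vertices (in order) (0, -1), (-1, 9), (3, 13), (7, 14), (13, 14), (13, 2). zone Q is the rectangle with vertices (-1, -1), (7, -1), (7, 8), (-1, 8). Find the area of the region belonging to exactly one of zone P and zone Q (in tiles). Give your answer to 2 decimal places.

|zone P| = 171.5, |zone Q| = 72, |zone P∩zone Q| = 61.3962.
|zone P △ zone Q| = |zone P| + |zone Q| − 2·|zone P∩zone Q| = 171.5 + 72 − 122.7923 = 120.71.

120.71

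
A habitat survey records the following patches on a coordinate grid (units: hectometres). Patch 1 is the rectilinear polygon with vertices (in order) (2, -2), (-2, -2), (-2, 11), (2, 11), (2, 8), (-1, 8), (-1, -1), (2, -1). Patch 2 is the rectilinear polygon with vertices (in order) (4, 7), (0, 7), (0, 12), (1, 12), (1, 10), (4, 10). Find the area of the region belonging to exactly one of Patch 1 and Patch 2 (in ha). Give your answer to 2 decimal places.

29.00

|Patch 1| = 25, |Patch 2| = 14, |Patch 1∩Patch 2| = 5.
|Patch 1 △ Patch 2| = |Patch 1| + |Patch 2| − 2·|Patch 1∩Patch 2| = 25 + 14 − 10 = 29.00.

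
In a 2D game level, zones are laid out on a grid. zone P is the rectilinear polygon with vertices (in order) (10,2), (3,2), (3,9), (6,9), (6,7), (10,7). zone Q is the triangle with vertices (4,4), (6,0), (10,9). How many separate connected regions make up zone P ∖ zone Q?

zone P ∖ zone Q splits into 2 disjoint pieces (area 10, area 17.4).

2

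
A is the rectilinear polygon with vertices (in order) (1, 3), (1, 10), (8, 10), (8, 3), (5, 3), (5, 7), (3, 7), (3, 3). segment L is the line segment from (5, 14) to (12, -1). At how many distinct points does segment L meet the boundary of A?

2

The segment meets the boundary at (8,7.571), (6.867,10).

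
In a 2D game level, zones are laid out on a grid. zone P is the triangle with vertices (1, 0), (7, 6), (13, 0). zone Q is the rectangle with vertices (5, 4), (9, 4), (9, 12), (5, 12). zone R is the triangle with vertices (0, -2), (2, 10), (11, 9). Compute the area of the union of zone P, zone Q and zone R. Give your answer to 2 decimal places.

97.72

By inclusion–exclusion:
Individual areas: |zone P| = 36, |zone Q| = 32, |zone R| = 55.
|zone P∩zone Q| = 4.
|zone P∩zone R| = 5.75.
|zone Q∩zone R| = 17.2778.
|zone P∩zone Q∩zone R| = 1.75.
|zone P ∪ zone Q ∪ zone R| = 123 − 27.0278 + 1.75 = 97.72.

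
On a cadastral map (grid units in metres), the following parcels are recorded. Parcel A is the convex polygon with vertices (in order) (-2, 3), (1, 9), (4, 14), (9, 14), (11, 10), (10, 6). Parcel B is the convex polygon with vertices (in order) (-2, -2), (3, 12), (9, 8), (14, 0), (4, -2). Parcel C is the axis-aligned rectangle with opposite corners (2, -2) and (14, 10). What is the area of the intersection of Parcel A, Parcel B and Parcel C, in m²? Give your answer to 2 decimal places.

The intersection is the polygon with vertices (2,4), (2,9.2), (2.286,10), (6,10), (9,8), (10.071,6.286), (10,6).
By the shoelace formula its area is 34.10.

34.10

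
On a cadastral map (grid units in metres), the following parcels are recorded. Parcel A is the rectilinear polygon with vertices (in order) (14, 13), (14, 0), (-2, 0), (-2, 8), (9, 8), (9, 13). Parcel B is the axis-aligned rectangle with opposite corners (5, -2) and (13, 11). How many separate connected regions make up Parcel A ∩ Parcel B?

1

Parcel A ∩ Parcel B is a single connected region.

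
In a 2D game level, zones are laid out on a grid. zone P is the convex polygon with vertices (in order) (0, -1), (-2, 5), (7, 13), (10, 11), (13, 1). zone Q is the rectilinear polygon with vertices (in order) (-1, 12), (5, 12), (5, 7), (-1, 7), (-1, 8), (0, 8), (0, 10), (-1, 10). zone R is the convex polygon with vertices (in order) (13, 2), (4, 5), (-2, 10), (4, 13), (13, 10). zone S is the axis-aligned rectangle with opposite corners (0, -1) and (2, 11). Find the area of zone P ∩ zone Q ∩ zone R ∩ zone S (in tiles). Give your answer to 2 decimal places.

0.97

The intersection is the polygon with vertices (1.6,7), (0.903,7.581), (2,8.556), (2,7).
By the shoelace formula its area is 0.97.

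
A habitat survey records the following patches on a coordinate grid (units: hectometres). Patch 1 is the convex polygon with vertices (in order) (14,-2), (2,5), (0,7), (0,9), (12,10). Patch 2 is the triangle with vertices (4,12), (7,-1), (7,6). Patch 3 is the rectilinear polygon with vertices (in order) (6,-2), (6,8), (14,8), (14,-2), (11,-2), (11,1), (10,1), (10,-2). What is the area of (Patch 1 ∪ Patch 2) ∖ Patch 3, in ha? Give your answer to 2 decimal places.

40.86

|Patch 1 ∪ Patch 2| = 94.1692.
|(Patch 1 ∪ Patch 2) ∩ Patch 3| = 53.3093.
|(Patch 1 ∪ Patch 2) ∖ Patch 3| = 94.1692 − 53.3093 = 40.86.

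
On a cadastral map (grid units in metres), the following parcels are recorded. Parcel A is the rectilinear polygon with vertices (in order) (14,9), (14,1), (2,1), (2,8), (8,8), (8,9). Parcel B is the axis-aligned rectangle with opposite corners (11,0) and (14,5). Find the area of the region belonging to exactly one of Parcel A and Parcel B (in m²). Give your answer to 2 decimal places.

81.00

|Parcel A| = 90, |Parcel B| = 15, |Parcel A∩Parcel B| = 12.
|Parcel A △ Parcel B| = |Parcel A| + |Parcel B| − 2·|Parcel A∩Parcel B| = 90 + 15 − 24 = 81.00.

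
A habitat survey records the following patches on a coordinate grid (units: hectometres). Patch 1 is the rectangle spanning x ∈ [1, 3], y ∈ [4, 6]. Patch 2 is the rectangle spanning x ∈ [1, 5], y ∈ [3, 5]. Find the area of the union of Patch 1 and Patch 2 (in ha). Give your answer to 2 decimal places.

By inclusion–exclusion:
Individual areas: |Patch 1| = 4, |Patch 2| = 8.
|Patch 1∩Patch 2|: x∈[1,3], y∈[4,5] → 2·1 = 2.
|Patch 1 ∪ Patch 2| = 12 − 2 = 10.00.

10.00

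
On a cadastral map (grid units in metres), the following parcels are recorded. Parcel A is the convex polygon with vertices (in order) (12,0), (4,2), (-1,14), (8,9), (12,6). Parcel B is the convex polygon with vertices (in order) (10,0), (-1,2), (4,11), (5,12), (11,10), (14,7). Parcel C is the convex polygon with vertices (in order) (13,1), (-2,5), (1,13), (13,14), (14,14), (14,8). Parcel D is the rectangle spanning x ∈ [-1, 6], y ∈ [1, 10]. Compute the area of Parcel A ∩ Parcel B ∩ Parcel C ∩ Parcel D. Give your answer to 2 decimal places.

The intersection is the polygon with vertices (3.444,10), (6,10), (6,2.867), (3.344,3.575), (1.857,7.143).
By the shoelace formula its area is 22.64.

22.64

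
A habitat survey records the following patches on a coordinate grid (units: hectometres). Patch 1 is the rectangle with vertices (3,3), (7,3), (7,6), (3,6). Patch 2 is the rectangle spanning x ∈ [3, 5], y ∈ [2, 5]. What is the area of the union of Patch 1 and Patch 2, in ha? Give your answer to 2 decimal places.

By inclusion–exclusion:
Individual areas: |Patch 1| = 12, |Patch 2| = 6.
|Patch 1∩Patch 2|: x∈[3,5], y∈[3,5] → 2·2 = 4.
|Patch 1 ∪ Patch 2| = 18 − 4 = 14.00.

14.00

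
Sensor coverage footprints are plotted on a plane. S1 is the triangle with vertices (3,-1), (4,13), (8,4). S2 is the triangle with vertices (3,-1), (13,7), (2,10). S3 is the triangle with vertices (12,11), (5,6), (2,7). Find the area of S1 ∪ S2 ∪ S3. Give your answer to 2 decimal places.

65.93

By inclusion–exclusion:
Individual areas: |S1| = 32.5, |S2| = 59, |S3| = 11.
|S1∩S2| = 28.881.
|S1∩S3| = 4.9684.
|S2∩S3| = 7.685.
|S1∩S2∩S3| = 4.9684.
|S1 ∪ S2 ∪ S3| = 102.5 − 41.5344 + 4.9684 = 65.93.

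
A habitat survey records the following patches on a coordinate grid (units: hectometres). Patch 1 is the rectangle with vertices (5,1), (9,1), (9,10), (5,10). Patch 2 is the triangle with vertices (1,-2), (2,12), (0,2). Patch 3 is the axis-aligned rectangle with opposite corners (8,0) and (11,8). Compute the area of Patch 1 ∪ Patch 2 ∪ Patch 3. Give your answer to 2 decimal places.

62.00

By inclusion–exclusion:
Individual areas: |Patch 1| = 36, |Patch 2| = 9, |Patch 3| = 24.
|Patch 1∩Patch 2| = 0.
|Patch 1∩Patch 3|: x∈[8,9], y∈[1,8] → 1·7 = 7.
|Patch 2∩Patch 3| = 0.
|Patch 1∩Patch 2∩Patch 3| = 0.
|Patch 1 ∪ Patch 2 ∪ Patch 3| = 69 − 7 + 0 = 62.00.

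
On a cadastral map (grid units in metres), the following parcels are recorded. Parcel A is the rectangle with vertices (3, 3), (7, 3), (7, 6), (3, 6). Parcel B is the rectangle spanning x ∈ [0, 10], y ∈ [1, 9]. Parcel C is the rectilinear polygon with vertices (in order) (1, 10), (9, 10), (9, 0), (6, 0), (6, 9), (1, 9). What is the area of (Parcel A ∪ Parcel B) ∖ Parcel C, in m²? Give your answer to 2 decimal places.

56.00

|Parcel A ∪ Parcel B| = 80.
|(Parcel A ∪ Parcel B) ∩ Parcel C| = 24.
|(Parcel A ∪ Parcel B) ∖ Parcel C| = 80 − 24 = 56.00.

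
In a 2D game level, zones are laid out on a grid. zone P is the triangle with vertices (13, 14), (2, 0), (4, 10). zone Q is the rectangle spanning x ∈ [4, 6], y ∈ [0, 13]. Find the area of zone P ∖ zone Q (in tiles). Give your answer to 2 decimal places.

|zone P| = 41, |zone P∩zone Q| = 13.2525.
|zone P ∖ zone Q| = |zone P| − |zone P∩zone Q| = 41 − 13.2525 = 27.75.

27.75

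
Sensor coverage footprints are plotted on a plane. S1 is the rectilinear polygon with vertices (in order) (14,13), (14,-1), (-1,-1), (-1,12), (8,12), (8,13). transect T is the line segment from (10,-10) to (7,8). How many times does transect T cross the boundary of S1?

1

The segment meets the boundary at (8.5,-1).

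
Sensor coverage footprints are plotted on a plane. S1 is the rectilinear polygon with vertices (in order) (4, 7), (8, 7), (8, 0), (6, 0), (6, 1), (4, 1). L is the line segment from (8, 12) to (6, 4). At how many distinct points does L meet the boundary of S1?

The segment meets the boundary at (6.75,7).

1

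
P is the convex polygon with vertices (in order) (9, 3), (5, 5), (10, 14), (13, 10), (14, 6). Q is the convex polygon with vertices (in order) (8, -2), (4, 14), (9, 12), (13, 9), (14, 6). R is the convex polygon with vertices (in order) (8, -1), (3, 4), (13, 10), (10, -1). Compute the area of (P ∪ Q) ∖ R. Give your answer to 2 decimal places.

48.47

|P ∪ Q| = 87.5253.
|(P ∪ Q) ∩ R| = 39.0512.
|(P ∪ Q) ∖ R| = 87.5253 − 39.0512 = 48.47.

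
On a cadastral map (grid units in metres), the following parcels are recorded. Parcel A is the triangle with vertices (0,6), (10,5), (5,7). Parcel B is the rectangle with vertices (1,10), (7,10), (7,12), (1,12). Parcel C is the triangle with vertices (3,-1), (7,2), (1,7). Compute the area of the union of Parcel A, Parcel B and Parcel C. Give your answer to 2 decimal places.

38.06

By inclusion–exclusion:
Individual areas: |Parcel A| = 7.5, |Parcel B| = 12, |Parcel C| = 19.
|Parcel A∩Parcel B| = 0.
|Parcel A∩Parcel C| = 0.4364.
|Parcel B∩Parcel C| = 0.
|Parcel A∩Parcel B∩Parcel C| = 0.
|Parcel A ∪ Parcel B ∪ Parcel C| = 38.5 − 0.4364 + 0 = 38.06.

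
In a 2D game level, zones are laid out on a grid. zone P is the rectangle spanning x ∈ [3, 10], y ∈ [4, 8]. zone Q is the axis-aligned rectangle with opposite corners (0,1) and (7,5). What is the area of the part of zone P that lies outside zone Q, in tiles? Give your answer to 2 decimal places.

24.00

|zone P∩zone Q|: x∈[3,7], y∈[4,5] → 4·1 = 4.
|zone P| = 28.
|zone P ∖ zone Q| = |zone P| − |zone P∩zone Q| = 28 − 4 = 24.00.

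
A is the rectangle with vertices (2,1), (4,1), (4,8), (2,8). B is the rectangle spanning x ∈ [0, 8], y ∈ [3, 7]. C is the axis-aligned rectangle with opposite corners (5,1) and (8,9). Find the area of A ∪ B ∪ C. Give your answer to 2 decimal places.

50.00

By inclusion–exclusion:
Individual areas: |A| = 14, |B| = 32, |C| = 24.
|A∩B|: x∈[2,4], y∈[3,7] → 2·4 = 8.
|A∩C| = 0 (no overlap).
|B∩C|: x∈[5,8], y∈[3,7] → 3·4 = 12.
|A∩B∩C| = 0.
|A ∪ B ∪ C| = 70 − 20 + 0 = 50.00.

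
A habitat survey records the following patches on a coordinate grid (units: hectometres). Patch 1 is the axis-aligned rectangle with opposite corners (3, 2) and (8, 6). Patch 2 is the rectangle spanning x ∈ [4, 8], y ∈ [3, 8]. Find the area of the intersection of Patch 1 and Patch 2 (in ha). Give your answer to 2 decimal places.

|Patch 1∩Patch 2|: x∈[4,8], y∈[3,6] → 4·3 = 12.

12.00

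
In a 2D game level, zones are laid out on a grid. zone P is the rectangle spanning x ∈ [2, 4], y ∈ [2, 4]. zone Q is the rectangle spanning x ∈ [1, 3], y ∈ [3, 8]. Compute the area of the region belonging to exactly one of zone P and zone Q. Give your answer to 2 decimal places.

12.00

|zone P∩zone Q|: x∈[2,3], y∈[3,4] → 1·1 = 1.
|zone P △ zone Q| = |zone P| + |zone Q| − 2·|zone P∩zone Q| = 4 + 10 − 2 = 12.00.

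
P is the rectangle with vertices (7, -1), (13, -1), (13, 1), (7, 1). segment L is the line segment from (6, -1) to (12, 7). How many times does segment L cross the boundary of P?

2

The segment meets the boundary at (7.5,1), (7,0.333).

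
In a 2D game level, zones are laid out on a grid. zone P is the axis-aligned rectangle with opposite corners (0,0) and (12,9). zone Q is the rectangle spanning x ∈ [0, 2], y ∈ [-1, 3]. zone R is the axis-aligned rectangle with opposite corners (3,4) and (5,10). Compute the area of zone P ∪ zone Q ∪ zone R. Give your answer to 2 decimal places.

112.00

By inclusion–exclusion:
Individual areas: |zone P| = 108, |zone Q| = 8, |zone R| = 12.
|zone P∩zone Q|: x∈[0,2], y∈[0,3] → 2·3 = 6.
|zone P∩zone R|: x∈[3,5], y∈[4,9] → 2·5 = 10.
|zone Q∩zone R| = 0 (no overlap).
|zone P∩zone Q∩zone R| = 0.
|zone P ∪ zone Q ∪ zone R| = 128 − 16 + 0 = 112.00.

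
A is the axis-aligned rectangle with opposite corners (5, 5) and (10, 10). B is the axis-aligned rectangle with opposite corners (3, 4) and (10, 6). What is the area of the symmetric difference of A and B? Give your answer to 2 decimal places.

|A∩B|: x∈[5,10], y∈[5,6] → 5·1 = 5.
|A △ B| = |A| + |B| − 2·|A∩B| = 25 + 14 − 10 = 29.00.

29.00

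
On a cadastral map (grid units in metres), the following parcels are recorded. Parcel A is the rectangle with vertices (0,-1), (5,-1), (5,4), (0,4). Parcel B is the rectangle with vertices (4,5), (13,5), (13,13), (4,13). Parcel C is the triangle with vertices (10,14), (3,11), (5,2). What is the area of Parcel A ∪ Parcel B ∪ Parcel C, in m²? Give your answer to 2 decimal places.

102.85

By inclusion–exclusion:
Individual areas: |Parcel A| = 25, |Parcel B| = 72, |Parcel C| = 34.5.
|Parcel A∩Parcel B| = 0 (no overlap).
|Parcel A∩Parcel C| = 0.4444.
|Parcel B∩Parcel C| = 28.2024.
|Parcel A∩Parcel B∩Parcel C| = 0.
|Parcel A ∪ Parcel B ∪ Parcel C| = 131.5 − 28.6468 + 0 = 102.85.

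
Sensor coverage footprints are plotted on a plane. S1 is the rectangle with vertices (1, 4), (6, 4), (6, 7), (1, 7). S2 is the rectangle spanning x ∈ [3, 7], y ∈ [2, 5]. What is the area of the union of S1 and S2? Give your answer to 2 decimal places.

24.00

By inclusion–exclusion:
Individual areas: |S1| = 15, |S2| = 12.
|S1∩S2|: x∈[3,6], y∈[4,5] → 3·1 = 3.
|S1 ∪ S2| = 27 − 3 = 24.00.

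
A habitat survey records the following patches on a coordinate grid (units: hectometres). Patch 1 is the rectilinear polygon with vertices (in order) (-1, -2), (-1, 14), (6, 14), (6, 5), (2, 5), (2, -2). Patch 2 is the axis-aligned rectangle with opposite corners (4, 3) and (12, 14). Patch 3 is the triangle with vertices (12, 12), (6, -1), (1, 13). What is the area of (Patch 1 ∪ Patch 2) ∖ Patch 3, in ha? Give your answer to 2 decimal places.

86.08

|Patch 1 ∪ Patch 2| = 154.
|(Patch 1 ∪ Patch 2) ∩ Patch 3| = 67.922.
|(Patch 1 ∪ Patch 2) ∖ Patch 3| = 154 − 67.922 = 86.08.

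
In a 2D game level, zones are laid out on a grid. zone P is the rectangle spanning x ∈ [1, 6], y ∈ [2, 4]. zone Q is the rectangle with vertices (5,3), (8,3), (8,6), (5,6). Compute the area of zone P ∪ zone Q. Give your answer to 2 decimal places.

18.00

By inclusion–exclusion:
Individual areas: |zone P| = 10, |zone Q| = 9.
|zone P∩zone Q|: x∈[5,6], y∈[3,4] → 1·1 = 1.
|zone P ∪ zone Q| = 19 − 1 = 18.00.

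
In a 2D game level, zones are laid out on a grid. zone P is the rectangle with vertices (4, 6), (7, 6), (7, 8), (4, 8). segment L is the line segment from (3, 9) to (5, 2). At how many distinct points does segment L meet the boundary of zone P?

The segment lies entirely outside zone P and never meets its boundary.

0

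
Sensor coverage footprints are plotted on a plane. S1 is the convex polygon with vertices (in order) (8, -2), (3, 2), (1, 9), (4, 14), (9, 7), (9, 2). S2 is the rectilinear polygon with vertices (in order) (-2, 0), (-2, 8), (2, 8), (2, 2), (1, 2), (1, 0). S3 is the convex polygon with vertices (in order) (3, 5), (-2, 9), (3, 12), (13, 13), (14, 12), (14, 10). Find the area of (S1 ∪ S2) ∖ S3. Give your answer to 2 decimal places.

69.04

|S1 ∪ S2| = 105.1071.
|(S1 ∪ S2) ∩ S3| = 36.0708.
|(S1 ∪ S2) ∖ S3| = 105.1071 − 36.0708 = 69.04.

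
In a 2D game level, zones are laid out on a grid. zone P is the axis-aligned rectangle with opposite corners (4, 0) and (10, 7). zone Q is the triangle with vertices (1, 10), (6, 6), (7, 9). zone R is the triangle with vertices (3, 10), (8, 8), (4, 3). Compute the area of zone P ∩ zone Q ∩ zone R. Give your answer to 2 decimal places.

0.79

The intersection is the polygon with vertices (6,6), (4.75,7), (6.333,7).
By the shoelace formula its area is 0.79.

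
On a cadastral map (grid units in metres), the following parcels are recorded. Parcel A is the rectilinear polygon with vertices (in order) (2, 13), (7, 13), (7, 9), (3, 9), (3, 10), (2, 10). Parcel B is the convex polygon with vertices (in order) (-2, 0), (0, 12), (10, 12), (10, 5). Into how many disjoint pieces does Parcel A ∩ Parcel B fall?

1

Parcel A ∩ Parcel B is a single connected region.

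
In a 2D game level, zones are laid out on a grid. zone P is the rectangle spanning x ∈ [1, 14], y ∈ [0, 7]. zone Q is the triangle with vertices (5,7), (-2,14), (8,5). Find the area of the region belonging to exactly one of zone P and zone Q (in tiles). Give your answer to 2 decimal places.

92.94

|zone P| = 91, |zone Q| = 3.5, |zone P∩zone Q| = 0.7778.
|zone P △ zone Q| = |zone P| + |zone Q| − 2·|zone P∩zone Q| = 91 + 3.5 − 1.5556 = 92.94.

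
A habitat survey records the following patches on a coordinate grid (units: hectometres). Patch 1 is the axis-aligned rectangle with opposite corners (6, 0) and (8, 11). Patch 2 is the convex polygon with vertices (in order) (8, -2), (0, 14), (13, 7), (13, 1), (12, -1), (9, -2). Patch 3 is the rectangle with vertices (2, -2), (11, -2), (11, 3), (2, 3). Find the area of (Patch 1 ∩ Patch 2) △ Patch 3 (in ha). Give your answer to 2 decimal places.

54.46

|Patch 1 ∩ Patch 2| = 19.4615.
|(Patch 1 ∩ Patch 2) ∩ Patch 3| = 5.
|(Patch 1 ∩ Patch 2) △ Patch 3| = 19.4615 + 45 − 10 = 54.46.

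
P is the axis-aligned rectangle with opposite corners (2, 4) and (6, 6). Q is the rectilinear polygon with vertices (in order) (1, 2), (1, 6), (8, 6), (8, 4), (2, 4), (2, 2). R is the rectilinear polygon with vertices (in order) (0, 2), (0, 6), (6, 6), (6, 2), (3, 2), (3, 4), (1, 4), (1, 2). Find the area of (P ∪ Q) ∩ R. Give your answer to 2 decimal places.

|P ∪ Q| = 16.
|(P ∪ Q) ∩ R| = 10.00.

10.00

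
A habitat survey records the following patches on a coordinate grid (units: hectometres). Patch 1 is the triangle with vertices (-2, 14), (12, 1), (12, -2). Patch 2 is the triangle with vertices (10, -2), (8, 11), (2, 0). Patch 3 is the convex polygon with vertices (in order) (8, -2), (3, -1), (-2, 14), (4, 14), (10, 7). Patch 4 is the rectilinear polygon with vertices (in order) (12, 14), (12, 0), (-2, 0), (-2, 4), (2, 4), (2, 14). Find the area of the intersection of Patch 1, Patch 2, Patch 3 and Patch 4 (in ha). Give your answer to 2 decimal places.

The intersection is the polygon with vertices (8.81,1.646), (5.168,5.808), (5.724,6.828), (9.128,3.667), (9.182,3.318).
By the shoelace formula its area is 7.07.

7.07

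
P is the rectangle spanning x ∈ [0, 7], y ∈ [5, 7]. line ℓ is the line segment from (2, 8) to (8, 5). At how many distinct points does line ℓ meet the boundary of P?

2

The segment meets the boundary at (7,5.5), (4,7).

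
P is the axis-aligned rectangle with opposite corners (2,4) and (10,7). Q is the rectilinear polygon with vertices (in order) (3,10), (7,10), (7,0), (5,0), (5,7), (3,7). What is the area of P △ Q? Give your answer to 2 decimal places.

|P| = 24, |Q| = 26, |P∩Q| = 6.
|P △ Q| = |P| + |Q| − 2·|P∩Q| = 24 + 26 − 12 = 38.00.

38.00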